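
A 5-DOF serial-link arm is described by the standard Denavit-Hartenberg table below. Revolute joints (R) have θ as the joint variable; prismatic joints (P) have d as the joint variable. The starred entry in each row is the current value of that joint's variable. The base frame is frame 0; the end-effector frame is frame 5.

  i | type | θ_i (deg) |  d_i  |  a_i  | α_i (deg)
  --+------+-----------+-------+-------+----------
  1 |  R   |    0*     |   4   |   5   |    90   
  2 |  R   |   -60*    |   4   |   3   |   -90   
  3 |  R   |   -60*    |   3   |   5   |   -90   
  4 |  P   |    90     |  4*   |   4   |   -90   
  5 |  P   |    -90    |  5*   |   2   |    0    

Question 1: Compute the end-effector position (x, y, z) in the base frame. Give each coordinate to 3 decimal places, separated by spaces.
after link 1: o_1 = (5.0000, 0.0000, 4.0000)
after link 2: o_2 = (6.5000, -4.0000, 1.4019)
after link 3: o_3 = (10.3481, -8.3301, 0.7369)
after link 4: o_4 = (8.6160, -6.3301, -4.2631)
after link 5: o_5 = (8.2321, -1.0000, -3.5981)

8.232 -1.000 -3.598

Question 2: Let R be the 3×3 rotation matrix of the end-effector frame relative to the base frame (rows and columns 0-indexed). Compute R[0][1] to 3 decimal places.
-0.866

End-effector y-axis (col 1 of R) = (-0.8660,-0.0000,-0.5000)
R[0][1] = -0.8660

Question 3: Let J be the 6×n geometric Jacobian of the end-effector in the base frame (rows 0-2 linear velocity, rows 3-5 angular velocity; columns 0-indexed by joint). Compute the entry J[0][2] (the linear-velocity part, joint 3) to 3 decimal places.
-1.500

axis z_2 = (0.8660,-0.0000,0.5000); lever o_n−o_2 = (1.7321,3.0000,-5.0000)
cross product → J_v[:, 2] = (-1.5000,5.1962,2.5981)
J_ω[:, 2] = z_2
entry J[0][2] = -1.5000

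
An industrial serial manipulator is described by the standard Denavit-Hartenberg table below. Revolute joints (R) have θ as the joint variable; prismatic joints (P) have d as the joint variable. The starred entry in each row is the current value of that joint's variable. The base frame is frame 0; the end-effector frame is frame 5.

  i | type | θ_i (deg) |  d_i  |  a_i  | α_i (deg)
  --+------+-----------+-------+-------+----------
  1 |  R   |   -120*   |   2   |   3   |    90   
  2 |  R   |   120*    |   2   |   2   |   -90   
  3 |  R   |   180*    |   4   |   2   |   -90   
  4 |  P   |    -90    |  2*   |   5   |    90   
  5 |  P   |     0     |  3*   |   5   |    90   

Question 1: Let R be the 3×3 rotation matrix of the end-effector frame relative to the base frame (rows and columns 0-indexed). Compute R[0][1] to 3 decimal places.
End-effector y-axis (col 1 of R) = (0.2500,0.4330,0.8660)
R[0][1] = 0.2500

0.250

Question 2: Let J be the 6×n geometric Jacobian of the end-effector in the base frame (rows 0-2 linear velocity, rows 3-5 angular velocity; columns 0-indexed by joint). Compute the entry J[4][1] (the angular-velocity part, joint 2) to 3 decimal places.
0.500

axis z_1 = (-0.8660,0.5000,0.0000); lever o_n−o_1 = (3.3481,13.7990,-4.4019)
cross product → J_v[:, 1] = (-2.2010,-3.8122,-13.6244)
J_ω[:, 1] = z_1
entry J[4][1] = 0.5000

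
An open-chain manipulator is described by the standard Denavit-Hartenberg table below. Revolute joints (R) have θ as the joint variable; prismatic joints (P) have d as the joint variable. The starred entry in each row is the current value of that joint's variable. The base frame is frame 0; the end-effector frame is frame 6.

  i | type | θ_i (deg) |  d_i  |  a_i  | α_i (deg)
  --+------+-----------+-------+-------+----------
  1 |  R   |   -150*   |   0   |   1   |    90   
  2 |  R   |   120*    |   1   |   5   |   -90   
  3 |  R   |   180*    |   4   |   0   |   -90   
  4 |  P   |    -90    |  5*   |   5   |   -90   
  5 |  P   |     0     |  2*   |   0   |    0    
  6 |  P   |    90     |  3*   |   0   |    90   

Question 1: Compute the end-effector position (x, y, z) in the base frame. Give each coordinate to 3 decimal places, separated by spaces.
2.884 8.593 -4.500

after link 1: o_1 = (-0.8660, -0.5000, 0.0000)
after link 2: o_2 = (0.7990, 1.6160, 4.3301)
after link 3: o_3 = (3.7990, 3.3481, 2.3301)
after link 4: o_4 = (5.0490, 9.8433, -0.1699)
after link 5: o_5 = (4.1830, 9.3433, -1.9019)
after link 6: o_6 = (2.8840, 8.5933, -4.5000)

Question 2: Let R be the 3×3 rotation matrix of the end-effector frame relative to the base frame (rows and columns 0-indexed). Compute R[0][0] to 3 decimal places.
0.500

End-effector x-axis (col 0 of R) = (0.5000,-0.8660,-0.0000)
R[0][0] = 0.5000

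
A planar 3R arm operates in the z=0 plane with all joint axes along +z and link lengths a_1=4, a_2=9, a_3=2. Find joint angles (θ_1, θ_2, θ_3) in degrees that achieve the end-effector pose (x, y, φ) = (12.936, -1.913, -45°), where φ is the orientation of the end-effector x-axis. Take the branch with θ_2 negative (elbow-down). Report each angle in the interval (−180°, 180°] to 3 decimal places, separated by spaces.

wrist centre = target − a_3·(cos φ, sin φ) = (11.5218, -0.4988)
cos θ_2 = (133.0004−4²−9²)/(2·4·9) = 0.5000; θ_2 = -59.9997° (elbow-down)
β = atan2(-0.4988,11.5218) = -2.4788°; ψ = atan2(-7.7942,8.5000) = -42.5196°
θ_1 = β − ψ = 40.0408°
θ_3 = φ − θ_1 − θ_2 = -25.0411° (wrapped to (-180°,180°])

40.041 -60.000 -25.041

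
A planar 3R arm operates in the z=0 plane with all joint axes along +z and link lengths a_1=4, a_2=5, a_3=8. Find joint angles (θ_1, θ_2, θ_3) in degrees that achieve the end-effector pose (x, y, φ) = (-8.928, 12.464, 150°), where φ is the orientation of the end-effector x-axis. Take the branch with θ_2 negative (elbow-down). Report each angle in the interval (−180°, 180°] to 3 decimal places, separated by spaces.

wrist centre = target − a_3·(cos φ, sin φ) = (-1.9998, 8.4640)
cos θ_2 = (75.6385−4²−5²)/(2·4·5) = 0.8660; θ_2 = -30.0073° (elbow-down)
β = atan2(8.4640,-1.9998) = 103.2935°; ψ = atan2(-2.5005,8.3298) = -16.7094°
θ_1 = β − ψ = 120.0029°
θ_3 = φ − θ_1 − θ_2 = 60.0043° (wrapped to (-180°,180°])

120.003 -30.007 60.004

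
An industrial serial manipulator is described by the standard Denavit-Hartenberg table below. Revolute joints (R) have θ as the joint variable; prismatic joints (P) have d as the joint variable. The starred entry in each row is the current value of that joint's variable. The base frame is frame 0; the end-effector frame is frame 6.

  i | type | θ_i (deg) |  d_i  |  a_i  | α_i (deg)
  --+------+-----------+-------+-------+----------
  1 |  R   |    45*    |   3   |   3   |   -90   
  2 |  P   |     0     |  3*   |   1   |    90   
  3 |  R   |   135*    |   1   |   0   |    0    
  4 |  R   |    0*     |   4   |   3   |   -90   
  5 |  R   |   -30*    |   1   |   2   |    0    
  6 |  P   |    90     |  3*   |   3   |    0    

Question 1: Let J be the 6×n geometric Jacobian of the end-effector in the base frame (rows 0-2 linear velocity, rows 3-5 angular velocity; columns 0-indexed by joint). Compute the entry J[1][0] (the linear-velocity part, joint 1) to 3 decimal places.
-5.525

axis z_0 = ẑ; lever o_n−o_0 = (-5.5249,0.9497,6.4019)
cross product → J_v[:, 0] = (-0.9497,-5.5249,0.0000)
J_ω[:, 0] = z_0
entry J[1][0] = -5.5249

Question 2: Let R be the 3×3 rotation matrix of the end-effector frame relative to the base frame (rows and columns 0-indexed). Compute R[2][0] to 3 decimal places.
-0.866

End-effector x-axis (col 0 of R) = (-0.5000,0.0000,-0.8660)
R[2][0] = -0.8660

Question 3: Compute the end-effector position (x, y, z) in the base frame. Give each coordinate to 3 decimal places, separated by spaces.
after link 1: o_1 = (2.1213, 2.1213, 3.0000)
after link 2: o_2 = (0.7071, 4.9497, 3.0000)
after link 3: o_3 = (0.7071, 4.9497, 4.0000)
after link 4: o_4 = (-2.2929, 4.9497, 8.0000)
after link 5: o_5 = (-4.0249, 3.9497, 9.0000)
after link 6: o_6 = (-5.5249, 0.9497, 6.4019)

-5.525 0.950 6.402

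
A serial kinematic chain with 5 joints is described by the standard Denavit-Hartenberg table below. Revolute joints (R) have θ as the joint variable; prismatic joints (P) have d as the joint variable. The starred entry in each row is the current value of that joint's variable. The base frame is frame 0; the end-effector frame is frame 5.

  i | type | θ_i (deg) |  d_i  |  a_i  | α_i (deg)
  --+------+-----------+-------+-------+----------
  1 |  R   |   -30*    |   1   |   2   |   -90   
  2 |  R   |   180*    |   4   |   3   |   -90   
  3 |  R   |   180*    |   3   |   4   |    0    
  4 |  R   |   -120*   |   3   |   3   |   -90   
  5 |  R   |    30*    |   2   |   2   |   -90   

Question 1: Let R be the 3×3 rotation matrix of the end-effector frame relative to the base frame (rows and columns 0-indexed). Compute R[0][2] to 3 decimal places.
End-effector z-axis (col 2 of R) = (0.4330,0.2500,-0.8660)
R[0][2] = 0.4330

0.433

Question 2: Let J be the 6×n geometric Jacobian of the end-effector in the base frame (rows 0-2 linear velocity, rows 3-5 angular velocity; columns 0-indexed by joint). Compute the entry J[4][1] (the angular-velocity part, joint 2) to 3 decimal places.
0.866

axis z_1 = (0.5000,0.8660,0.0000); lever o_n−o_1 = (-0.2321,-1.1340,5.0000)
cross product → J_v[:, 1] = (4.3301,-2.5000,-0.3660)
J_ω[:, 1] = z_1
entry J[4][1] = 0.8660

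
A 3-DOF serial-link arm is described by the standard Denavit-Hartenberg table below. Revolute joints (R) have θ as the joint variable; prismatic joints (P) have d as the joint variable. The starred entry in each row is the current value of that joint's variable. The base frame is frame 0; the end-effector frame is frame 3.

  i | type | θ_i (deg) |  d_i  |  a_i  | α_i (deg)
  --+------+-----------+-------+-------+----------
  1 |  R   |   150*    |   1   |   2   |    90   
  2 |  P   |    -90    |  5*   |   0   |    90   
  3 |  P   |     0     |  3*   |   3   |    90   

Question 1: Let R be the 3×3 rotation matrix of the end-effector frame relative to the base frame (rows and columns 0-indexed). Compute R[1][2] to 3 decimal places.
-0.866

End-effector z-axis (col 2 of R) = (-0.5000,-0.8660,-0.0000)
R[1][2] = -0.8660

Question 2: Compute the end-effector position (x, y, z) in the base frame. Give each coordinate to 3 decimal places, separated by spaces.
after link 1: o_1 = (-1.7321, 1.0000, 1.0000)
after link 2: o_2 = (0.7679, 5.3301, 1.0000)
after link 3: o_3 = (3.3660, 3.8301, -2.0000)

3.366 3.830 -2.000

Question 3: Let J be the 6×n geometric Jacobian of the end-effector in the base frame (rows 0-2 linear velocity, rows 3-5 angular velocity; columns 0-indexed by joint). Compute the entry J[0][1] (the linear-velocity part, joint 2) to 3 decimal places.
0.500

prismatic axis z_1 = (0.5000,0.8660,0.0000)
J_v[:, 1] = z_1; J_ω[:, 1] = (0,0,0)
entry J[0][1] = 0.5000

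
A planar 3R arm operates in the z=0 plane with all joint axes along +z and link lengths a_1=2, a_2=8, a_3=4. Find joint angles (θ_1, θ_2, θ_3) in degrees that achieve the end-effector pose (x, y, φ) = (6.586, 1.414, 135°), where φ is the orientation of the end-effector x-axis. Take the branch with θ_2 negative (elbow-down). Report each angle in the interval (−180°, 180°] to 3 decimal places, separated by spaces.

27.903 -44.988 152.085

wrist centre = target − a_3·(cos φ, sin φ) = (9.4144, -1.4144)
cos θ_2 = (90.6320−2²−8²)/(2·2·8) = 0.7073; θ_2 = -44.9883° (elbow-down)
β = atan2(-1.4144,9.4144) = -8.5442°; ψ = atan2(-5.6557,7.6580) = -36.4471°
θ_1 = β − ψ = 27.9029°
θ_3 = φ − θ_1 − θ_2 = 152.0854° (wrapped to (-180°,180°])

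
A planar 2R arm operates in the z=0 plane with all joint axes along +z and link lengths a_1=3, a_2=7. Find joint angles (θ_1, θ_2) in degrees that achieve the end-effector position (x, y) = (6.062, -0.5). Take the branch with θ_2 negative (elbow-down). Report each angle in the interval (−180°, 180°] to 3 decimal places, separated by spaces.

90.003 -120.003

cos θ_2 = (36.9978−3²−7²)/(2·3·7) = -0.5001; θ_2 = -120.0034° (elbow-down)
β = atan2(-0.5000,6.0620) = -4.7151°; ψ = atan2(-6.0620,-0.5004) = -94.7185°
θ_1 = β − ψ = 90.0034°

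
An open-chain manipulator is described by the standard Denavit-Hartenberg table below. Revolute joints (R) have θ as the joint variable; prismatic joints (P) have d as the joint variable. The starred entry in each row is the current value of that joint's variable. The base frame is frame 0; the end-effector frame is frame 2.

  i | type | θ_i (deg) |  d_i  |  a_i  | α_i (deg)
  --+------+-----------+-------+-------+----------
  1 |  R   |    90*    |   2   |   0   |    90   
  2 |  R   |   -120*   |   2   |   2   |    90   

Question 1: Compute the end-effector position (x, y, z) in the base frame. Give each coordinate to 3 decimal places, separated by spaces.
after link 1: o_1 = (0.0000, 0.0000, 2.0000)
after link 2: o_2 = (2.0000, -1.0000, 0.2679)

2.000 -1.000 0.268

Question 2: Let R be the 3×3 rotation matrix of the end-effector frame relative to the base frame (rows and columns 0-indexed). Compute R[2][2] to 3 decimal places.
0.500

End-effector z-axis (col 2 of R) = (-0.0000,-0.8660,0.5000)
R[2][2] = 0.5000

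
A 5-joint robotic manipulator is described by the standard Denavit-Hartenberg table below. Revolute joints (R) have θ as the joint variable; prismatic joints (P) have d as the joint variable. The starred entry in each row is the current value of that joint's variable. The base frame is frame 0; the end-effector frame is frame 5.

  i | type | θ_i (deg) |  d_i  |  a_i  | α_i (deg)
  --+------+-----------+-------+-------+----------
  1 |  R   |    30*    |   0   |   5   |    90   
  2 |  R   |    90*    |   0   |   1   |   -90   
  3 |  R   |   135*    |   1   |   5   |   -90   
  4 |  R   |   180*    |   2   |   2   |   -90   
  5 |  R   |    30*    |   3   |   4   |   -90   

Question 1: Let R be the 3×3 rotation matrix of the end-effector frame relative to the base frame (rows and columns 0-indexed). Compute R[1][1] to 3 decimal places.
0.500

End-effector y-axis (col 1 of R) = (0.8660,0.5000,-0.0000)
R[1][1] = 0.5000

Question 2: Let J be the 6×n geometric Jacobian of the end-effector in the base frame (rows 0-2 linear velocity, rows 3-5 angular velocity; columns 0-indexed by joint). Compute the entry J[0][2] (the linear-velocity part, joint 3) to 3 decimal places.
axis z_2 = (-0.8660,-0.5000,0.0000); lever o_n−o_2 = (-3.3000,-2.2842,0.3282)
cross product → J_v[:, 2] = (-0.1641,0.2842,0.3282)
J_ω[:, 2] = z_2
entry J[0][2] = -0.1641

-0.164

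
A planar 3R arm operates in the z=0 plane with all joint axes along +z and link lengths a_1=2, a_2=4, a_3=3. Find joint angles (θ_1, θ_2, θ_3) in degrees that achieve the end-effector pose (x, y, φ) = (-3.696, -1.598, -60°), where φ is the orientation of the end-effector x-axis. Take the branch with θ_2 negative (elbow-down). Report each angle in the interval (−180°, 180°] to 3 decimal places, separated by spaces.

-149.997 -60.006 150.003

wrist centre = target − a_3·(cos φ, sin φ) = (-5.1960, 1.0001)
cos θ_2 = (27.9986−2²−4²)/(2·2·4) = 0.4999; θ_2 = -60.0059° (elbow-down)
β = atan2(1.0001,-5.1960) = 169.1055°; ψ = atan2(-3.4643,3.9996) = -40.8976°
θ_1 = β − ψ = 210.0031°
θ_3 = φ − θ_1 − θ_2 = 150.0028° (wrapped to (-180°,180°])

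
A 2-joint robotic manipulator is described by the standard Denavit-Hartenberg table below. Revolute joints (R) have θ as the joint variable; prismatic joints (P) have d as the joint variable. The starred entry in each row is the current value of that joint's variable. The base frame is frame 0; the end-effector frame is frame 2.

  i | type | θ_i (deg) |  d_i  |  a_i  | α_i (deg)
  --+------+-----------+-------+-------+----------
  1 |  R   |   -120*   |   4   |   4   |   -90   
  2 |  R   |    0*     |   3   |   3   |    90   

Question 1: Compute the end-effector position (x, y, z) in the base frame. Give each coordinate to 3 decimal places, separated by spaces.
-0.902 -7.562 4.000

after link 1: o_1 = (-2.0000, -3.4641, 4.0000)
after link 2: o_2 = (-0.9019, -7.5622, 4.0000)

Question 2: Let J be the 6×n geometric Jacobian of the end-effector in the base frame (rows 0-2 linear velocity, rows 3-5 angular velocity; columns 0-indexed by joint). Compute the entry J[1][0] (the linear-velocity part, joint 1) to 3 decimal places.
axis z_0 = ẑ; lever o_n−o_0 = (-0.9019,-7.5622,4.0000)
cross product → J_v[:, 0] = (7.5622,-0.9019,0.0000)
J_ω[:, 0] = z_0
entry J[1][0] = -0.9019

-0.902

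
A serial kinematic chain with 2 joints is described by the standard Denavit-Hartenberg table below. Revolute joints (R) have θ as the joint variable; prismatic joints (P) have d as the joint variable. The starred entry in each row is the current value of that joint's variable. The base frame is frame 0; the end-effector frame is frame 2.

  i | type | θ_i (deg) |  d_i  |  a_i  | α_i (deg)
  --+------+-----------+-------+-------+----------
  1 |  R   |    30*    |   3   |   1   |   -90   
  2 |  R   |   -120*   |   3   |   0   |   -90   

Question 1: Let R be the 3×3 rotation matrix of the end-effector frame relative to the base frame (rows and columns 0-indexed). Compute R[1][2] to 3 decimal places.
0.433

End-effector z-axis (col 2 of R) = (0.7500,0.4330,0.5000)
R[1][2] = 0.4330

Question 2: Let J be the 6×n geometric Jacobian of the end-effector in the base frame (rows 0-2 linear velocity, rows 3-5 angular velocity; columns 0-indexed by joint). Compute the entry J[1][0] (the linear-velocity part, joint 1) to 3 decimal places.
axis z_0 = ẑ; lever o_n−o_0 = (-0.6340,3.0981,3.0000)
cross product → J_v[:, 0] = (-3.0981,-0.6340,0.0000)
J_ω[:, 0] = z_0
entry J[1][0] = -0.6340

-0.634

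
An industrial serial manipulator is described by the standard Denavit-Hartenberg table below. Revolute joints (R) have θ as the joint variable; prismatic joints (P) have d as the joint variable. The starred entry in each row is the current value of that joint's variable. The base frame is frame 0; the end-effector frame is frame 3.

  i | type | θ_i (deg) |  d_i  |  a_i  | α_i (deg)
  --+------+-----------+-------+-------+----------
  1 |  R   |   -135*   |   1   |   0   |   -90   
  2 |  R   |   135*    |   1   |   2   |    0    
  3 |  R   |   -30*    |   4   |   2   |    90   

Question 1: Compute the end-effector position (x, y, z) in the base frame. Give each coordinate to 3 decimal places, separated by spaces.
4.902 -2.170 -2.346

after link 1: o_1 = (0.0000, 0.0000, 1.0000)
after link 2: o_2 = (1.7071, 0.2929, -0.4142)
after link 3: o_3 = (4.9016, -2.1695, -2.3461)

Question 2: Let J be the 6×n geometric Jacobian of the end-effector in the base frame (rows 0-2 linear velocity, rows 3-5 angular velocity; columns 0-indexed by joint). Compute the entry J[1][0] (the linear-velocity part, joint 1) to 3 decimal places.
4.902

axis z_0 = ẑ; lever o_n−o_0 = (4.9016,-2.1695,-2.3461)
cross product → J_v[:, 0] = (2.1695,4.9016,-0.0000)
J_ω[:, 0] = z_0
entry J[1][0] = 4.9016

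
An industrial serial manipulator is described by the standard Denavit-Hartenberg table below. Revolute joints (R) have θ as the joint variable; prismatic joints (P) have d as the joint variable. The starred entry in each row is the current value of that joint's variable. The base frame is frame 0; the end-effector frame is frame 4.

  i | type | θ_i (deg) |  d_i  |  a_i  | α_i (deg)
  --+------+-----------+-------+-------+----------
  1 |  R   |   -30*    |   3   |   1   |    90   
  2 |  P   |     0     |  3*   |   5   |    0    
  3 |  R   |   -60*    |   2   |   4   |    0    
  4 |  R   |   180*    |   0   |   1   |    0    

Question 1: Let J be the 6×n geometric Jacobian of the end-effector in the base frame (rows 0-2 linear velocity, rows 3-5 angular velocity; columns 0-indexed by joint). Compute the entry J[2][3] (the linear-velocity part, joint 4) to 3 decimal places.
-0.500

axis z_3 = (-0.5000,-0.8660,0.0000); lever o_n−o_3 = (-0.4330,0.2500,0.8660)
cross product → J_v[:, 3] = (-0.7500,0.4330,-0.5000)
J_ω[:, 3] = z_3
entry J[2][3] = -0.5000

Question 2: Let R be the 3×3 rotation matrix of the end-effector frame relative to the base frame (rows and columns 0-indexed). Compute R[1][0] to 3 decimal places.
End-effector x-axis (col 0 of R) = (-0.4330,0.2500,0.8660)
R[1][0] = 0.2500

0.250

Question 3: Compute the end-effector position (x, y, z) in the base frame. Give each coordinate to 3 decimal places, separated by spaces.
3.995 -8.080 0.402

after link 1: o_1 = (0.8660, -0.5000, 3.0000)
after link 2: o_2 = (3.6962, -5.5981, 3.0000)
after link 3: o_3 = (4.4282, -8.3301, -0.4641)
after link 4: o_4 = (3.9952, -8.0801, 0.4019)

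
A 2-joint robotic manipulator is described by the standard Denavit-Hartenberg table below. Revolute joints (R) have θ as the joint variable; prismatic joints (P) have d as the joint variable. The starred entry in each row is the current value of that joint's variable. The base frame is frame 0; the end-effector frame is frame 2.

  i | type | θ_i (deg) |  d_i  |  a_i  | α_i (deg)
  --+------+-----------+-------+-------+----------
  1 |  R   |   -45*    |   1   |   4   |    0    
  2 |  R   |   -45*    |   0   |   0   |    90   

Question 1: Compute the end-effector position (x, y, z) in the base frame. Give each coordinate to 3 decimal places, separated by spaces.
after link 1: o_1 = (2.8284, -2.8284, 1.0000)
after link 2: o_2 = (2.8284, -2.8284, 1.0000)

2.828 -2.828 1.000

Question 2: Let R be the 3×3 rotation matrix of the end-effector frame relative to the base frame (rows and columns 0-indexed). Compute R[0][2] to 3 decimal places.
-1.000

End-effector z-axis (col 2 of R) = (-1.0000,-0.0000,0.0000)
R[0][2] = -1.0000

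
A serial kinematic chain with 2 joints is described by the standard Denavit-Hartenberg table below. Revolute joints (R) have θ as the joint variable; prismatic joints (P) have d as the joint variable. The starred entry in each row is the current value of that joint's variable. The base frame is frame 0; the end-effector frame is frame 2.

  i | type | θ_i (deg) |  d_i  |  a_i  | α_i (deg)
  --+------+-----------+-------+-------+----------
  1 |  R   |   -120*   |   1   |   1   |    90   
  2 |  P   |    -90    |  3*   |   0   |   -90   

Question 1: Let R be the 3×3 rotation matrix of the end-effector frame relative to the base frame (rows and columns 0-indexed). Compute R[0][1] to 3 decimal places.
0.866

End-effector y-axis (col 1 of R) = (0.8660,-0.5000,-0.0000)
R[0][1] = 0.8660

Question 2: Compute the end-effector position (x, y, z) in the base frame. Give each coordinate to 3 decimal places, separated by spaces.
after link 1: o_1 = (-0.5000, -0.8660, 1.0000)
after link 2: o_2 = (-3.0981, 0.6340, 1.0000)

-3.098 0.634 1.000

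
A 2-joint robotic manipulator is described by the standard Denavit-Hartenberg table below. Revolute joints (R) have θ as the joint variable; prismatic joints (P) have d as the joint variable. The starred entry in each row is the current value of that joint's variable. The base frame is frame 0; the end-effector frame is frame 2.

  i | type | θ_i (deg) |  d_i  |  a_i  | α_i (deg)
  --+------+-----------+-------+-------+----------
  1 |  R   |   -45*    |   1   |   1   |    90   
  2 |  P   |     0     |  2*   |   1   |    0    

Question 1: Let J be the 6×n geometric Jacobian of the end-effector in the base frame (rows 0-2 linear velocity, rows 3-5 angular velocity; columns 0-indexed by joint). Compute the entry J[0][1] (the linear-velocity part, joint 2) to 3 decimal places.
prismatic axis z_1 = (-0.7071,-0.7071,0.0000)
J_v[:, 1] = z_1; J_ω[:, 1] = (0,0,0)
entry J[0][1] = -0.7071

-0.707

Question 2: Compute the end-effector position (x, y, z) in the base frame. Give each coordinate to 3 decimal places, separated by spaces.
after link 1: o_1 = (0.7071, -0.7071, 1.0000)
after link 2: o_2 = (0.0000, -2.8284, 1.0000)

0.000 -2.828 1.000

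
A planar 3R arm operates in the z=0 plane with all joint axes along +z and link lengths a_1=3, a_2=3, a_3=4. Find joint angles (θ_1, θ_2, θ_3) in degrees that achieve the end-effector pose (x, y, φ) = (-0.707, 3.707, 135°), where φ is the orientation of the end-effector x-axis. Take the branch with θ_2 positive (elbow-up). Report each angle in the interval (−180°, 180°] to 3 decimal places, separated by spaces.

wrist centre = target − a_3·(cos φ, sin φ) = (2.1214, 0.8786)
cos θ_2 = (5.2723−3²−3²)/(2·3·3) = -0.7071; θ_2 = 134.9988° (elbow-up)
β = atan2(0.8786,2.1214) = 22.4965°; ψ = atan2(2.1214,0.8787) = 67.4994°
θ_1 = β − ψ = -45.0029°
θ_3 = φ − θ_1 − θ_2 = 45.0041° (wrapped to (-180°,180°])

-45.003 134.999 45.004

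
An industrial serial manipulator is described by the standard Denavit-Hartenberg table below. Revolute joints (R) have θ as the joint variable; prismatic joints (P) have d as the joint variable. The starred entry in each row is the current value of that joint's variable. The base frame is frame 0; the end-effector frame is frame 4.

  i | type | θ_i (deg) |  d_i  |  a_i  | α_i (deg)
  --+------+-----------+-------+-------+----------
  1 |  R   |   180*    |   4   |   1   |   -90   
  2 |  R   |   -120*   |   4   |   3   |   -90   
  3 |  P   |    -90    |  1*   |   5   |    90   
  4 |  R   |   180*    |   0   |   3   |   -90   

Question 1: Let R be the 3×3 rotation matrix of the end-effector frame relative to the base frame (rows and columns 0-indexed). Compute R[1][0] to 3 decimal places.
1.000

End-effector x-axis (col 0 of R) = (-0.0000,1.0000,-0.0000)
R[1][0] = 1.0000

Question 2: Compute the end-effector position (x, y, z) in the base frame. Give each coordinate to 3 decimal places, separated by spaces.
-0.366 -6.000 7.098

after link 1: o_1 = (-1.0000, 0.0000, 4.0000)
after link 2: o_2 = (0.5000, -4.0000, 6.5981)
after link 3: o_3 = (-0.3660, -9.0000, 7.0981)
after link 4: o_4 = (-0.3660, -6.0000, 7.0981)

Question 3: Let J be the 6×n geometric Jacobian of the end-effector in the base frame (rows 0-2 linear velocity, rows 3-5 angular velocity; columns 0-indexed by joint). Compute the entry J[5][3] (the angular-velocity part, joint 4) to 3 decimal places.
axis z_3 = (-0.5000,-0.0000,-0.8660); lever o_n−o_3 = (-0.0000,3.0000,0.0000)
cross product → J_v[:, 3] = (2.5981,0.0000,-1.5000)
J_ω[:, 3] = z_3
entry J[5][3] = -0.8660

-0.866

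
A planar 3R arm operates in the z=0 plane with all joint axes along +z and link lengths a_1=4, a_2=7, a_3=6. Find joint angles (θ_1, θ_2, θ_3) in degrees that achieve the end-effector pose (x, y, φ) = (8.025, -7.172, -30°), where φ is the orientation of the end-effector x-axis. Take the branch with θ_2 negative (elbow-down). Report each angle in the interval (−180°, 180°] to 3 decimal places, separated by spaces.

44.991 -134.991 60.000

wrist centre = target − a_3·(cos φ, sin φ) = (2.8288, -4.1720)
cos θ_2 = (25.4080−4²−7²)/(2·4·7) = -0.7070; θ_2 = -134.9914° (elbow-down)
β = atan2(-4.1720,2.8288) = -55.8606°; ψ = atan2(-4.9505,-0.9490) = -100.8519°
θ_1 = β − ψ = 44.9913°
θ_3 = φ − θ_1 − θ_2 = 60.0001° (wrapped to (-180°,180°])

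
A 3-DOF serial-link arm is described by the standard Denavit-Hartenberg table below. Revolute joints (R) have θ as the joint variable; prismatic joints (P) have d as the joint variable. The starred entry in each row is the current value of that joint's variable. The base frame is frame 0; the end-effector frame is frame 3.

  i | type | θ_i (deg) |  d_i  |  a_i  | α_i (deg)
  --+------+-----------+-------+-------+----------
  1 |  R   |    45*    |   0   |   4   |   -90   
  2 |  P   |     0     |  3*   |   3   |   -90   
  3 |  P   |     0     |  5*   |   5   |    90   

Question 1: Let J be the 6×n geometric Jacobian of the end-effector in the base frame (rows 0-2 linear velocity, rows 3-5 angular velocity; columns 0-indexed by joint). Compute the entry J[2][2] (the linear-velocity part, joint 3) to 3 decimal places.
-1.000

prismatic axis z_2 = (-0.0000,0.0000,-1.0000)
J_v[:, 2] = z_2; J_ω[:, 2] = (0,0,0)
entry J[2][2] = -1.0000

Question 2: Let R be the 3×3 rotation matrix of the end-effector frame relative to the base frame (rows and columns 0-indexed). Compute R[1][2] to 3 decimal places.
0.707

End-effector z-axis (col 2 of R) = (-0.7071,0.7071,0.0000)
R[1][2] = 0.7071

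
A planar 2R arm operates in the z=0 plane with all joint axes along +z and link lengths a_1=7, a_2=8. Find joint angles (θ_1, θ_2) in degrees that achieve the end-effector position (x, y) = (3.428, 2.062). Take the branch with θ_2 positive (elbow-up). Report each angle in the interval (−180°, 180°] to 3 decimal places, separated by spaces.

cos θ_2 = (16.0030−7²−8²)/(2·7·8) = -0.8660; θ_2 = 150.0022° (elbow-up)
β = atan2(2.0620,3.4280) = 31.0276°; ψ = atan2(3.9997,0.0716) = 88.9738°
θ_1 = β − ψ = -57.9462°

-57.946 150.002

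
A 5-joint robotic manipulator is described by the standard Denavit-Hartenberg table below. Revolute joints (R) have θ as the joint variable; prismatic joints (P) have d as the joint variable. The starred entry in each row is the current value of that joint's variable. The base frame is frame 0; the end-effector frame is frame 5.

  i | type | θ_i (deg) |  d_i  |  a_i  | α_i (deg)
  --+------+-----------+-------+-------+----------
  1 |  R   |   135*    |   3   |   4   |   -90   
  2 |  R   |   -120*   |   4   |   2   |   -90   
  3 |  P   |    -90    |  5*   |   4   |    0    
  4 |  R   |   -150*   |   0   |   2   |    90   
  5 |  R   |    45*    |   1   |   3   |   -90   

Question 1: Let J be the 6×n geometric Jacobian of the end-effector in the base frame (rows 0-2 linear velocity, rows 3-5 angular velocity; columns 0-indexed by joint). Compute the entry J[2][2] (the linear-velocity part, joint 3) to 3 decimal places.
0.500

prismatic axis z_2 = (-0.6124,0.6124,0.5000)
J_v[:, 2] = z_2; J_ω[:, 2] = (0,0,0)
entry J[2][2] = 0.5000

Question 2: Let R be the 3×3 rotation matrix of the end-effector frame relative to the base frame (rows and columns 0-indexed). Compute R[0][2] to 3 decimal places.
End-effector z-axis (col 2 of R) = (-0.7410,-0.1250,0.6597)
R[0][2] = -0.7410

-0.741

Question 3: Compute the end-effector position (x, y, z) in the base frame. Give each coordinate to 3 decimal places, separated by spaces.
-9.684 4.125 7.258

after link 1: o_1 = (-2.8284, 2.8284, 3.0000)
after link 2: o_2 = (-4.9497, -0.7071, 4.7321)
after link 3: o_3 = (-10.8400, -0.4737, 7.2321)
after link 4: o_4 = (-9.9688, 1.1046, 6.3660)
after link 5: o_5 = (-9.6841, 4.1251, 7.2581)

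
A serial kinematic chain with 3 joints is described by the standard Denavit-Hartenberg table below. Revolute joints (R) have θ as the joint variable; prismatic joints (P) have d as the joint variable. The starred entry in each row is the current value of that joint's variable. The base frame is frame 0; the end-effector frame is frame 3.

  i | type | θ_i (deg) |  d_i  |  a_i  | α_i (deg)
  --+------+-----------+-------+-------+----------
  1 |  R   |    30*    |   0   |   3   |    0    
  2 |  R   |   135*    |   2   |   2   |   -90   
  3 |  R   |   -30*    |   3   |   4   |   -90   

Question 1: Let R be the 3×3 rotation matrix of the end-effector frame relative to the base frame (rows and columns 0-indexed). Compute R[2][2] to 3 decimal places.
-0.866

End-effector z-axis (col 2 of R) = (-0.4830,0.1294,-0.8660)
R[2][2] = -0.8660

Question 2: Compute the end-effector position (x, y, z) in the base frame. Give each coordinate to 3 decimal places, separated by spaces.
after link 1: o_1 = (2.5981, 1.5000, 0.0000)
after link 2: o_2 = (0.6662, 2.0176, 2.0000)
after link 3: o_3 = (-3.4563, 0.0164, 4.0000)

-3.456 0.016 4.000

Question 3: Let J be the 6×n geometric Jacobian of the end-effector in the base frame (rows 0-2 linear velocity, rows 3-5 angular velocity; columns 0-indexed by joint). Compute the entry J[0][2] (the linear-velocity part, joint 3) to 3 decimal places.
-1.932

axis z_2 = (-0.2588,-0.9659,0.0000); lever o_n−o_2 = (-4.1225,-2.0012,2.0000)
cross product → J_v[:, 2] = (-1.9319,0.5176,-3.4641)
J_ω[:, 2] = z_2
entry J[0][2] = -1.9319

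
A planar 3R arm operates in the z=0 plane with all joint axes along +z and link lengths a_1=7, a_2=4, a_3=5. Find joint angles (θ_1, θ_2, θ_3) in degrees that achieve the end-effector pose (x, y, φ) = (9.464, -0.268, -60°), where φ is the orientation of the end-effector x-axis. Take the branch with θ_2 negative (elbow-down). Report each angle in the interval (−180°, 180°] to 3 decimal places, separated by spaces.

60.001 -90.002 -29.999

wrist centre = target − a_3·(cos φ, sin φ) = (6.9640, 4.0621)
cos θ_2 = (64.9982−7²−4²)/(2·7·4) = -0.0000; θ_2 = -90.0019° (elbow-down)
β = atan2(4.0621,6.9640) = 30.2552°; ψ = atan2(-4.0000,6.9999) = -29.7453°
θ_1 = β − ψ = 60.0005°
θ_3 = φ − θ_1 − θ_2 = -29.9986° (wrapped to (-180°,180°])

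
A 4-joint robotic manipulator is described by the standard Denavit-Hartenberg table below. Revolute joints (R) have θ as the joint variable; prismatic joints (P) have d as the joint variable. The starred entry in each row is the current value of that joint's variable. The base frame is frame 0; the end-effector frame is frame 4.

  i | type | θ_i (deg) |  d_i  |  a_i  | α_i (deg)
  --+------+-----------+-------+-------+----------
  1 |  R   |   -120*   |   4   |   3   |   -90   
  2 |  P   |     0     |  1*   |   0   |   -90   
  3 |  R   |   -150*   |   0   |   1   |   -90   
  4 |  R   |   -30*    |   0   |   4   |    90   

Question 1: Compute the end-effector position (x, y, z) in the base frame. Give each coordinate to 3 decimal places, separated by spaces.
3.232 -0.866 2.000

after link 1: o_1 = (-1.5000, -2.5981, 4.0000)
after link 2: o_2 = (-0.6340, -3.0981, 4.0000)
after link 3: o_3 = (0.2321, -2.5981, 4.0000)
after link 4: o_4 = (3.2321, -0.8660, 2.0000)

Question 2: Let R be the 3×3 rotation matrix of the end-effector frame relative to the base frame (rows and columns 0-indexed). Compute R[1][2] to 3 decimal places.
End-effector z-axis (col 2 of R) = (-0.4330,-0.2500,-0.8660)
R[1][2] = -0.2500

-0.250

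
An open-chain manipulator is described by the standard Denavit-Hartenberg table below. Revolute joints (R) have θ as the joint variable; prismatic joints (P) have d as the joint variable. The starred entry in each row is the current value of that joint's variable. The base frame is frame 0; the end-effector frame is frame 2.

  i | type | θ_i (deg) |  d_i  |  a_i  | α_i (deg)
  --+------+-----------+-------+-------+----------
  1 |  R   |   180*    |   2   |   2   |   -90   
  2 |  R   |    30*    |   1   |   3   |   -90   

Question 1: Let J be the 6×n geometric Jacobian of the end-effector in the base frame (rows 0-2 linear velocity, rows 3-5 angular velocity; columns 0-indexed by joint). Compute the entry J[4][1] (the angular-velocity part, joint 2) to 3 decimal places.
-1.000

axis z_1 = (-0.0000,-1.0000,0.0000); lever o_n−o_1 = (-2.5981,-1.0000,-1.5000)
cross product → J_v[:, 1] = (1.5000,-0.0000,-2.5981)
J_ω[:, 1] = z_1
entry J[4][1] = -1.0000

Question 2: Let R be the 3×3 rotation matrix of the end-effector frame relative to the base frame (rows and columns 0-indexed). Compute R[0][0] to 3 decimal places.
-0.866

End-effector x-axis (col 0 of R) = (-0.8660,0.0000,-0.5000)
R[0][0] = -0.8660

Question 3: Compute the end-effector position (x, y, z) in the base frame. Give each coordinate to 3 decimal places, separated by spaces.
-4.598 -1.000 0.500

after link 1: o_1 = (-2.0000, 0.0000, 2.0000)
after link 2: o_2 = (-4.5981, -1.0000, 0.5000)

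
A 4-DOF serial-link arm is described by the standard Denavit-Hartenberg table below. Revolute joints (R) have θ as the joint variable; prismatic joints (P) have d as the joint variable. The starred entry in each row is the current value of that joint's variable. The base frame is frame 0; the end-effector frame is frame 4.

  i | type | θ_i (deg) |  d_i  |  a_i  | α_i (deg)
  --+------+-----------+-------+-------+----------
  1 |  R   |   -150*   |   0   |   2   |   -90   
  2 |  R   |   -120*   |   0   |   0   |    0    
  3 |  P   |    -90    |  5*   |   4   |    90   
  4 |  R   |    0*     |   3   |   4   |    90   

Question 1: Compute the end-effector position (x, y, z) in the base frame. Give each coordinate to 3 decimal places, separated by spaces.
5.469 -2.616 -6.598

after link 1: o_1 = (-1.7321, -1.0000, 0.0000)
after link 2: o_2 = (-1.7321, -1.0000, 0.0000)
after link 3: o_3 = (3.7679, -3.5981, -2.0000)
after link 4: o_4 = (5.4689, -2.6160, -6.5981)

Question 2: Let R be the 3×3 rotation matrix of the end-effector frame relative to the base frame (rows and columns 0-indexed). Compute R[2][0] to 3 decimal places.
-0.500

End-effector x-axis (col 0 of R) = (0.7500,0.4330,-0.5000)
R[2][0] = -0.5000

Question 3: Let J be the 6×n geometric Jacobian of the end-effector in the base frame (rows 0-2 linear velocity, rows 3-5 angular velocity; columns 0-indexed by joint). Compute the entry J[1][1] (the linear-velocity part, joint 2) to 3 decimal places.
axis z_1 = (0.5000,-0.8660,0.0000); lever o_n−o_1 = (7.2010,-1.6160,-6.5981)
cross product → J_v[:, 1] = (5.7141,3.2990,5.4282)
J_ω[:, 1] = z_1
entry J[1][1] = 3.2990

3.299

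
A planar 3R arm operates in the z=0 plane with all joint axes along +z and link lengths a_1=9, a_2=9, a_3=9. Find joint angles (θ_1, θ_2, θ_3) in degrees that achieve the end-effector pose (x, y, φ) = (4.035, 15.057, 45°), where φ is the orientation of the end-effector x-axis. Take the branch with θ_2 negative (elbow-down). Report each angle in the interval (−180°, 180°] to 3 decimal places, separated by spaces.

wrist centre = target − a_3·(cos φ, sin φ) = (-2.3290, 8.6930)
cos θ_2 = (80.9930−9²−9²)/(2·9·9) = -0.5000; θ_2 = -120.0029° (elbow-down)
β = atan2(8.6930,-2.3290) = 104.9980°; ψ = atan2(-7.7940,4.4996) = -60.0014°
θ_1 = β − ψ = 164.9994°
θ_3 = φ − θ_1 − θ_2 = 0.0035° (wrapped to (-180°,180°])

164.999 -120.003 0.003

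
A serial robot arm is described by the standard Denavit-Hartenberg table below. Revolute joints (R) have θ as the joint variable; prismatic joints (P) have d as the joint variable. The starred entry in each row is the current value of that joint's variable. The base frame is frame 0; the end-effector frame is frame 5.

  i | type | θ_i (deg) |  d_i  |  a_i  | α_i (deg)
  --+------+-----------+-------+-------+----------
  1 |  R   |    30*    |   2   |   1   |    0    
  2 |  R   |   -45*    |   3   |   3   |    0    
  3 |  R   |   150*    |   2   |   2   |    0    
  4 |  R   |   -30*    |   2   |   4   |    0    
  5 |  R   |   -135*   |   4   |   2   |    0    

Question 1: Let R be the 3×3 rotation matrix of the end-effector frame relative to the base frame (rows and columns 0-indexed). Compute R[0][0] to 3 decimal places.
0.866

End-effector x-axis (col 0 of R) = (0.8660,-0.5000,0.0000)
R[0][0] = 0.8660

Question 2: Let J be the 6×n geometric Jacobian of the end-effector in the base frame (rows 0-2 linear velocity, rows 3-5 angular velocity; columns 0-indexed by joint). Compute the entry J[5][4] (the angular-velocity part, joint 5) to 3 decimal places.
axis z_4 = (0.0000,0.0000,1.0000); lever o_n−o_4 = (1.7321,-1.0000,4.0000)
cross product → J_v[:, 4] = (1.0000,1.7321,-0.0000)
J_ω[:, 4] = z_4
entry J[5][4] = 1.0000

1.000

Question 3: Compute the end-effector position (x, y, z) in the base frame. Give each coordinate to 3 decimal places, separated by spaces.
3.046 4.001 13.000

after link 1: o_1 = (0.8660, 0.5000, 2.0000)
after link 2: o_2 = (3.7638, -0.2765, 5.0000)
after link 3: o_3 = (2.3496, 1.1378, 7.0000)
after link 4: o_4 = (1.3143, 5.0015, 9.0000)
after link 5: o_5 = (3.0464, 4.0015, 13.0000)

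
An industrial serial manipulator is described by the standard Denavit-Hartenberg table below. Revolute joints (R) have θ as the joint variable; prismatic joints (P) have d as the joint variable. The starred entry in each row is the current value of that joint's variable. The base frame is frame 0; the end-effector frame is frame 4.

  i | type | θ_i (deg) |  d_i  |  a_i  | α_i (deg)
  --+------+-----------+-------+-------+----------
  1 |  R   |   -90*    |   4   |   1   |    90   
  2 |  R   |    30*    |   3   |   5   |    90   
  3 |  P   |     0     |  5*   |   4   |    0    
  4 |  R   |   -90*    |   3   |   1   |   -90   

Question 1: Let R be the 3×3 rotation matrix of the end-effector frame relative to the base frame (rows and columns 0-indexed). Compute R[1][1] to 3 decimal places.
End-effector y-axis (col 1 of R) = (0.0000,0.5000,0.8660)
R[1][1] = 0.5000

0.500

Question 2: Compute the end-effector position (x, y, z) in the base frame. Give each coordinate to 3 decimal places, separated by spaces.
-2.000 -12.794 1.572

after link 1: o_1 = (0.0000, -1.0000, 4.0000)
after link 2: o_2 = (-3.0000, -5.3301, 6.5000)
after link 3: o_3 = (-3.0000, -11.2942, 4.1699)
after link 4: o_4 = (-2.0000, -12.7942, 1.5718)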